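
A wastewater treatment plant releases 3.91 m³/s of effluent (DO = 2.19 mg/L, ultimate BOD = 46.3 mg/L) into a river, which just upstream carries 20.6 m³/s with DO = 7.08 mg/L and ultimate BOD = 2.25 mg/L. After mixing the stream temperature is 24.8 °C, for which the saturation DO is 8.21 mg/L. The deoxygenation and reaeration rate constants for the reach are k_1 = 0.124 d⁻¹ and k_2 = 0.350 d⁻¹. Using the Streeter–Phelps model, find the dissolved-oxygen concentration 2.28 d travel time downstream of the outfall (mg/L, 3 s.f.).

Mixed DO = (20.6×7.08 + 3.91×2.19)/(20.6+3.91) = 154.4/24.51 = 6.300 mg/L.
Mixed L₀ = (20.6×2.25 + 3.91×46.3)/(24.51) = 227.4/24.51 = 9.277 mg/L.
Initial deficit D₀ = C_s − DO₀ = 8.21 − 6.300 = 1.910 mg/L.
D(2.28) = [0.124×9.277/(0.350−0.124)](e^(−0.124×2.28) − e^(−0.350×2.28)) + 1.910 e^(−0.350×2.28)
= 5.090 × (0.7537 − 0.4502) + 1.910 × 0.4502 = 2.405 mg/L.
DO = 8.21 − 2.405 = 5.805 mg/L.

DO ≈ 5.81 mg/L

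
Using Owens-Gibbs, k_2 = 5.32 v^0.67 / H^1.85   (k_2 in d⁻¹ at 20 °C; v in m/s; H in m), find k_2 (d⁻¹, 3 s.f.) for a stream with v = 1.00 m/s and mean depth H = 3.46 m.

k_2 ≈ 0.535 d⁻¹

k_2 = 5.32 × 1.00^0.67 / 3.46^1.85 = 5.32 × 1.000 / 9.938 = 0.5353 d⁻¹.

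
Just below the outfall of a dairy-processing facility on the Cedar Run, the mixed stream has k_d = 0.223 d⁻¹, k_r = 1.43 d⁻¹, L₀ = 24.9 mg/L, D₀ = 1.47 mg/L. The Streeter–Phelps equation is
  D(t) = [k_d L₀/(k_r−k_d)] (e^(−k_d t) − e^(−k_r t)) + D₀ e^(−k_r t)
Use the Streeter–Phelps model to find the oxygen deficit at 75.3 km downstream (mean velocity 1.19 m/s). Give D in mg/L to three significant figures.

Travel time t = x/v = 75.3 km / (1.19 m/s) = 75300 m / 1.19 m/s = 63280 s = 0.7324 d.
k_d L₀/(k_r−k_d) = 0.223×24.9/(1.43−0.223) = 5.553/1.207 = 4.600 mg/L.
e^(−k_d t) = e^(−0.223×0.7324) = 0.8493; e^(−k_r t) = e^(−1.43×0.7324) = 0.3509.
D = 4.600 × (0.8493 − 0.3509) + 1.47 × 0.3509 = 2.293 + 0.5158 = 2.809 mg/L.

D ≈ 2.81 mg/L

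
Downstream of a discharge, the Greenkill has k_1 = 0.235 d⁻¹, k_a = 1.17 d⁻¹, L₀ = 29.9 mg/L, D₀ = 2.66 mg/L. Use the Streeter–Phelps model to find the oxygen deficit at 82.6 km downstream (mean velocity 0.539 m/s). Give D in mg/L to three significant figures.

Travel time t = x/v = 82.6 km / (0.539 m/s) = 82600 m / 0.539 m/s = 153200 s = 1.774 d.
k_1 L₀/(k_a−k_1) = 0.235×29.9/(1.17−0.235) = 7.026/0.9350 = 7.515 mg/L.
e^(−k_1 t) = e^(−0.235×1.774) = 0.6591; e^(−k_a t) = e^(−1.17×1.774) = 0.1255.
D = 7.515 × (0.6591 − 0.1255) + 2.66 × 0.1255 = 4.010 + 0.3339 = 4.344 mg/L.

D ≈ 4.34 mg/L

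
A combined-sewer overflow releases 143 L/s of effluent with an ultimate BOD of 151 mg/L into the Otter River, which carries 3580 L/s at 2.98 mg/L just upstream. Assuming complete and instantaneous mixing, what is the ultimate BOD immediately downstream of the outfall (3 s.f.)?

Flow-weighted mixing: C = (Q_r C_r + Q_w C_w)/(Q_r + Q_w)
= (3580×2.98 + 143×151)/(3580 + 143) = 32260/3723 = 8.665 mg/L.

8.67 mg/L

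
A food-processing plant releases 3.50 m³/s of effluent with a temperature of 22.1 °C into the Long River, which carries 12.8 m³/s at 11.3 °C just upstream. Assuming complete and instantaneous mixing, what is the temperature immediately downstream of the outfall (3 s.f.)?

Flow-weighted mixing: C = (Q_r C_r + Q_w C_w)/(Q_r + Q_w)
= (12.8×11.3 + 3.50×22.1)/(12.8 + 3.50) = 222.0/16.30 = 13.62 °C.

13.6 °C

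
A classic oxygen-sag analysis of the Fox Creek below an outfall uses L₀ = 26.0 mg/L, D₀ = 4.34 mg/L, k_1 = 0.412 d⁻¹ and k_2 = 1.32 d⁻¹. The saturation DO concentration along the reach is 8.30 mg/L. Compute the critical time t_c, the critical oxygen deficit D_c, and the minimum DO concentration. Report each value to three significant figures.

t_c ≈ 0.777 d; D_c ≈ 5.89 mg/L; min DO ≈ 2.41 mg/L

With k_2/k_1 = 3.204 and 1 − D₀(k_2−k_1)/(k_1 L₀) = 0.6321,
t_c = ln(3.204 × 0.6321) / (1.32 − 0.412) = ln(2.025) / 0.9080 = 0.7057/0.9080 = 0.7772 d.
L(t_c) = L₀ e^(−k_1 t_c) = 26.0 × 0.7260 = 18.88 mg/L, and at the critical point k_2 D_c = k_1 L, so D_c = (0.412/1.32) × 18.88 = 5.892 mg/L.
Minimum DO = C_s − D_c = 8.30 − 5.892 = 2.408 mg/L.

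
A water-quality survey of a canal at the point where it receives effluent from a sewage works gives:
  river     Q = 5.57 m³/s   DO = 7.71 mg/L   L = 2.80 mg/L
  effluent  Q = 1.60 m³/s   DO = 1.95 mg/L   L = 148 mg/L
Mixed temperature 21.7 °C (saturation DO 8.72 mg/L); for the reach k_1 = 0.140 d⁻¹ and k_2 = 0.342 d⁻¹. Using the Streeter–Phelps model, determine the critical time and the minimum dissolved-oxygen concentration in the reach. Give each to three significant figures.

t_c ≈ 3.93 d; minimum DO ≈ 0.411 mg/L

Mixed DO = (5.57×7.71 + 1.60×1.95)/(5.57+1.60) = 46.06/7.170 = 6.425 mg/L.
Mixed L₀ = (5.57×2.80 + 1.60×148)/(7.170) = 252.4/7.170 = 35.20 mg/L.
Initial deficit D₀ = C_s − DO₀ = 8.72 − 6.425 = 2.295 mg/L.
t_c = (1/0.2020) ln[(0.342/0.140)(1 − 2.295×0.2020/(0.140×35.20))] = 4.950 × ln(2.213) = 3.932 d.
D_c = (0.140/0.342) × 35.20 × e^(−0.140×3.932) = 0.4094 × 35.20 × 0.5766 = 8.309 mg/L.
Minimum DO = 8.72 − 8.309 = 0.4107 mg/L.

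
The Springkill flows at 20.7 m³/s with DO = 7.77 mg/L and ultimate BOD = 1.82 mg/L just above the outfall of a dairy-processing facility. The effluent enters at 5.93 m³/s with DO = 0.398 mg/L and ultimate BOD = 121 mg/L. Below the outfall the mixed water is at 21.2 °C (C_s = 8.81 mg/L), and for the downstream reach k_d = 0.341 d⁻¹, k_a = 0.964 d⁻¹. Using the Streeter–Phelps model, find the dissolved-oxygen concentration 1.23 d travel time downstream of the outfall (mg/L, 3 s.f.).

DO ≈ 2.53 mg/L

Mixed DO = (20.7×7.77 + 5.93×0.398)/(20.7+5.93) = 163.2/26.63 = 6.128 mg/L.
Mixed L₀ = (20.7×1.82 + 5.93×121)/(26.63) = 755.2/26.63 = 28.36 mg/L.
Initial deficit D₀ = C_s − DO₀ = 8.81 − 6.128 = 2.682 mg/L.
D(1.23) = [0.341×28.36/(0.964−0.341)](e^(−0.341×1.23) − e^(−0.964×1.23)) + 2.682 e^(−0.964×1.23)
= 15.52 × (0.6574 − 0.3055) + 2.682 × 0.3055 = 6.282 mg/L.
DO = 8.81 − 6.282 = 2.528 mg/L.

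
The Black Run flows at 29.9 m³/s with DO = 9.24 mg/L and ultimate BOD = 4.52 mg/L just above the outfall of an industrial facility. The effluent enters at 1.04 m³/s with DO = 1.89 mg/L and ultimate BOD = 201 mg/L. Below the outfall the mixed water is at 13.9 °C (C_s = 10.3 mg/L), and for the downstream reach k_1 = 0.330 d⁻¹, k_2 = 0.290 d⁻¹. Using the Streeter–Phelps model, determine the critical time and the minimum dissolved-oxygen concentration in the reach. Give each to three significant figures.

Mixed DO = (29.9×9.24 + 1.04×1.89)/(29.9+1.04) = 278.2/30.94 = 8.993 mg/L.
Mixed L₀ = (29.9×4.52 + 1.04×201)/(30.94) = 344.2/30.94 = 11.12 mg/L.
Initial deficit D₀ = C_s − DO₀ = 10.3 − 8.993 = 1.307 mg/L.
t_c = (1/-0.04000) ln[(0.290/0.330)(1 − 1.307×-0.04000/(0.330×11.12))] = -25.00 × ln(0.8913) = 2.877 d.
D_c = (0.330/0.290) × 11.12 × e^(−0.330×2.877) = 1.138 × 11.12 × 0.3870 = 4.899 mg/L.
Minimum DO = 10.3 − 4.899 = 5.401 mg/L.

t_c ≈ 2.88 d; minimum DO ≈ 5.40 mg/L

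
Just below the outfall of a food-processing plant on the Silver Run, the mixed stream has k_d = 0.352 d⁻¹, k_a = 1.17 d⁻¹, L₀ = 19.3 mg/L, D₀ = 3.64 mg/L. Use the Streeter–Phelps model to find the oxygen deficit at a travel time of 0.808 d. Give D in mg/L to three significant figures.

k_d L₀/(k_a−k_d) = 0.352×19.3/(1.17−0.352) = 6.794/0.8180 = 8.305 mg/L.
e^(−k_d t) = e^(−0.352×0.8080) = 0.7525; e^(−k_a t) = e^(−1.17×0.8080) = 0.3885.
D = 8.305 × (0.7525 − 0.3885) + 3.64 × 0.3885 = 3.022 + 1.414 = 4.437 mg/L.

D ≈ 4.44 mg/L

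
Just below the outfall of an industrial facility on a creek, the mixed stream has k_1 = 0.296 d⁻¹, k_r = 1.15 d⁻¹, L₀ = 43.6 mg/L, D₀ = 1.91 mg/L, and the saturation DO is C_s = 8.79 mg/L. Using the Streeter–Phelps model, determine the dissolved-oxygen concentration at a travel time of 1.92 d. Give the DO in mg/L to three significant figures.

k_1 L₀/(k_r−k_1) = 0.296×43.6/(1.15−0.296) = 12.91/0.8540 = 15.11 mg/L.
e^(−k_1 t) = e^(−0.296×1.920) = 0.5665; e^(−k_r t) = e^(−1.15×1.920) = 0.1099.
D = 15.11 × (0.5665 − 0.1099) + 1.91 × 0.1099 = 6.899 + 0.2099 = 7.109 mg/L.
DO = C_s − D = 8.79 − 7.109 = 1.681 mg/L.

DO ≈ 1.68 mg/L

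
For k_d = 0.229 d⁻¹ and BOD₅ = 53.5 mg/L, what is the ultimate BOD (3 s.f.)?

L₀ ≈ 78.5 mg/L

BOD₅ = L₀(1 − e^(−5k_d)) ⇒ L₀ = BOD₅ / (1 − e^(−5×0.229))
= 53.5 / (1 − 0.3182) = 53.5 / 0.6818 = 78.47 mg/L.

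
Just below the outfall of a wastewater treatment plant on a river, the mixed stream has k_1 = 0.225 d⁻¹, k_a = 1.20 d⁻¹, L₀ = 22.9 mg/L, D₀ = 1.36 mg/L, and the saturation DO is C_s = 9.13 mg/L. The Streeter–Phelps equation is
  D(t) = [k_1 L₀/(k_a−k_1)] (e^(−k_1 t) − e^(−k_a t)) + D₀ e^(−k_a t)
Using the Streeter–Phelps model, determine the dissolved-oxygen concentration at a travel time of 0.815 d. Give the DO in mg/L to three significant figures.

k_1 L₀/(k_a−k_1) = 0.225×22.9/(1.20−0.225) = 5.152/0.9750 = 5.285 mg/L.
e^(−k_1 t) = e^(−0.225×0.8150) = 0.8325; e^(−k_a t) = e^(−1.20×0.8150) = 0.3761.
D = 5.285 × (0.8325 − 0.3761) + 1.36 × 0.3761 = 2.412 + 0.5114 = 2.923 mg/L.
DO = C_s − D = 9.13 − 2.923 = 6.207 mg/L.

DO ≈ 6.21 mg/L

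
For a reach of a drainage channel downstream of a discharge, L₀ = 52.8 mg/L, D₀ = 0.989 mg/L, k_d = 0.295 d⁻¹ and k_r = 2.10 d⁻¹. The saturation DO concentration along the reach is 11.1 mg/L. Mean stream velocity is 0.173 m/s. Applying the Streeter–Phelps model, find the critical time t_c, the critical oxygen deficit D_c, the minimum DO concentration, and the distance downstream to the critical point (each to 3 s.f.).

t_c = [1/(k_r−k_d)] ln[(k_r/k_d)(1 − D₀(k_r−k_d)/(k_d L₀))]
= [1/(2.10−0.295)] ln[(2.10/0.295)(1 − 0.989×1.805/(0.295×52.8))]
= (1/1.805) ln[7.119 × 0.8854] = 0.5540 × ln(6.303) = 0.5540 × 1.841 = 1.020 d.
L(t_c) = L₀ e^(−k_d t_c) = 52.8 × 0.7402 = 39.08 mg/L, and at the critical point k_r D_c = k_d L, so D_c = (0.295/2.10) × 39.08 = 5.490 mg/L.
Minimum DO = C_s − D_c = 11.1 − 5.490 = 5.610 mg/L.
x_c = v t_c = 0.173 m/s × 1.020 d × 86400 s/d = 15250 m ≈ 15.2 km.

t_c ≈ 1.02 d; D_c ≈ 5.49 mg/L; min DO ≈ 5.61 mg/L; x_c ≈ 15.2 km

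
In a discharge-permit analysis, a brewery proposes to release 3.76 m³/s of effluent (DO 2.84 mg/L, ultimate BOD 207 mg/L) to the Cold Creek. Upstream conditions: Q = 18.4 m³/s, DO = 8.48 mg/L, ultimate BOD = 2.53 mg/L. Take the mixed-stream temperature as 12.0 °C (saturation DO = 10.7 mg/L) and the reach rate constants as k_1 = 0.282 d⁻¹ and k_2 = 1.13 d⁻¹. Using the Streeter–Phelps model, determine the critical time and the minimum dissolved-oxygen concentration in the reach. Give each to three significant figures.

Mixed DO = (18.4×8.48 + 3.76×2.84)/(18.4+3.76) = 166.7/22.16 = 7.523 mg/L.
Mixed L₀ = (18.4×2.53 + 3.76×207)/(22.16) = 824.9/22.16 = 37.22 mg/L.
Initial deficit D₀ = C_s − DO₀ = 10.7 − 7.523 = 3.177 mg/L.
t_c = (1/0.8480) ln[(1.13/0.282)(1 − 3.177×0.8480/(0.282×37.22))] = 1.179 × ln(2.979) = 1.287 d.
D_c = (0.282/1.13) × 37.22 × e^(−0.282×1.287) = 0.2496 × 37.22 × 0.6956 = 6.462 mg/L.
Minimum DO = 10.7 − 6.462 = 4.238 mg/L.

t_c ≈ 1.29 d; minimum DO ≈ 4.24 mg/L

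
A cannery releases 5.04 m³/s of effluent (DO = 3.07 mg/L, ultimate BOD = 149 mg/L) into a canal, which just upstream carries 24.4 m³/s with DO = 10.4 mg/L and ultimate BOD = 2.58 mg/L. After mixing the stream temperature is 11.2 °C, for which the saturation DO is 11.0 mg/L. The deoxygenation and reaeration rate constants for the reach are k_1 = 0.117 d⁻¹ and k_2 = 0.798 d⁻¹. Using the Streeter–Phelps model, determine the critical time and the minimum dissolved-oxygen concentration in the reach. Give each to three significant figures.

Mixed DO = (24.4×10.4 + 5.04×3.07)/(24.4+5.04) = 269.2/29.44 = 9.145 mg/L.
Mixed L₀ = (24.4×2.58 + 5.04×149)/(29.44) = 813.9/29.44 = 27.65 mg/L.
Initial deficit D₀ = C_s − DO₀ = 11.0 − 9.145 = 1.855 mg/L.
t_c = (1/0.6810) ln[(0.798/0.117)(1 − 1.855×0.6810/(0.117×27.65))] = 1.468 × ln(4.157) = 2.092 d.
D_c = (0.117/0.798) × 27.65 × e^(−0.117×2.092) = 0.1466 × 27.65 × 0.7829 = 3.173 mg/L.
Minimum DO = 11.0 − 3.173 = 7.827 mg/L.

t_c ≈ 2.09 d; minimum DO ≈ 7.83 mg/L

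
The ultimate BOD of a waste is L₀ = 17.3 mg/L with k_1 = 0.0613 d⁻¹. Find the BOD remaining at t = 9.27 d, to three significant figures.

L ≈ 9.80 mg/L

L_t = L₀ e^(−k_1 t) = 17.3 × e^(−0.0613×9.27) = 17.3 × 0.5665 = 9.801 mg/L.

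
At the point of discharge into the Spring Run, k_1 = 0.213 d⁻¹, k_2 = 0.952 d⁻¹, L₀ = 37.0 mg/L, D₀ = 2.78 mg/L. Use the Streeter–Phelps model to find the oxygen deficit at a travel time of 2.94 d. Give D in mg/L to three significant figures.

D ≈ 5.22 mg/L

k_1 L₀/(k_2−k_1) = 0.213×37.0/(0.952−0.213) = 7.881/0.7390 = 10.66 mg/L.
e^(−k_1 t) = e^(−0.213×2.940) = 0.5346; e^(−k_2 t) = e^(−0.952×2.940) = 0.06088.
D = 10.66 × (0.5346 − 0.06088) + 2.78 × 0.06088 = 5.052 + 0.1692 = 5.221 mg/L.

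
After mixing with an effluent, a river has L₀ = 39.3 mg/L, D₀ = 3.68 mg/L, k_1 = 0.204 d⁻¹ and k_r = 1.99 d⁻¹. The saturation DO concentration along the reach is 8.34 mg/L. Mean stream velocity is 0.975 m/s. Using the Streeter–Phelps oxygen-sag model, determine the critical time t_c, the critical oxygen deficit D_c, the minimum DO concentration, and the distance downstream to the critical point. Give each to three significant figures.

t_c ≈ 0.316 d; D_c ≈ 3.78 mg/L; min DO ≈ 4.56 mg/L; x_c ≈ 26.6 km

With k_r/k_1 = 9.755 and 1 − D₀(k_r−k_1)/(k_1 L₀) = 0.1802,
t_c = ln(9.755 × 0.1802) / (1.99 − 0.204) = ln(1.758) / 1.786 = 0.5641/1.786 = 0.3158 d.
L(t_c) = L₀ e^(−k_1 t_c) = 39.3 × 0.9376 = 36.85 mg/L, and at the critical point k_r D_c = k_1 L, so D_c = (0.204/1.99) × 36.85 = 3.777 mg/L.
Minimum DO = C_s − D_c = 8.34 − 3.777 = 4.563 mg/L.
x_c = v t_c = 0.975 m/s × 0.3158 d × 86400 s/d = 26610 m ≈ 26.6 km.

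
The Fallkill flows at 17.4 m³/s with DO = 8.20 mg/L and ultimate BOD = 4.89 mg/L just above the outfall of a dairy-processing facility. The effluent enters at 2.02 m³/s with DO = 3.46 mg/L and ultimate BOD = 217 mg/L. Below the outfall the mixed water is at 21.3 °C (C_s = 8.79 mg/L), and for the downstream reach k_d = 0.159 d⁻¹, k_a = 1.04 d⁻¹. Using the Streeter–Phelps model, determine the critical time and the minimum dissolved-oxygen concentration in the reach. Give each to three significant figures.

Mixed DO = (17.4×8.20 + 2.02×3.46)/(17.4+2.02) = 149.7/19.42 = 7.707 mg/L.
Mixed L₀ = (17.4×4.89 + 2.02×217)/(19.42) = 523.4/19.42 = 26.95 mg/L.
Initial deficit D₀ = C_s − DO₀ = 8.79 − 7.707 = 1.083 mg/L.
t_c = (1/0.8810) ln[(1.04/0.159)(1 − 1.083×0.8810/(0.159×26.95))] = 1.135 × ln(5.085) = 1.846 d.
D_c = (0.159/1.04) × 26.95 × e^(−0.159×1.846) = 0.1529 × 26.95 × 0.7457 = 3.073 mg/L.
Minimum DO = 8.79 − 3.073 = 5.717 mg/L.

t_c ≈ 1.85 d; minimum DO ≈ 5.72 mg/L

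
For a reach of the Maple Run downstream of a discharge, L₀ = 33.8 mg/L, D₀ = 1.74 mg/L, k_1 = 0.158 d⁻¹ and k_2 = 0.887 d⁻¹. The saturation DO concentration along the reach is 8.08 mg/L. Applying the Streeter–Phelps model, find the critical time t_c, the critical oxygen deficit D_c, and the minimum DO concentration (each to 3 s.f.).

t_c ≈ 1.99 d; D_c ≈ 4.39 mg/L; min DO ≈ 3.69 mg/L

At the critical point dD/dt = 0, so k_1 L₀ e^(−k_1 t) = k_2 D. Substituting D(t) from the Streeter–Phelps equation and solving for t gives
t_c = ln[(k_2/k_1)(1 − D₀(k_2−k_1)/(k_1 L₀))] / (k_2−k_1).
Here k_2−k_1 = 0.7290 d⁻¹ and 1 − D₀(k_2−k_1)/(k_1 L₀) = 1 − 1.74×0.7290/(0.158×33.8) = 0.7625, so
t_c = ln(5.614 × 0.7625) / 0.7290 = 1.454 / 0.7290 = 1.995 d.
D_c = (k_1/k_2) L₀ e^(−k_1 t_c) = (0.158/0.887) × 33.8 × e^(−0.158×1.995) = 0.1781 × 33.8 × 0.7297 = 4.393 mg/L.
Minimum DO = C_s − D_c = 8.08 − 4.393 = 3.687 mg/L.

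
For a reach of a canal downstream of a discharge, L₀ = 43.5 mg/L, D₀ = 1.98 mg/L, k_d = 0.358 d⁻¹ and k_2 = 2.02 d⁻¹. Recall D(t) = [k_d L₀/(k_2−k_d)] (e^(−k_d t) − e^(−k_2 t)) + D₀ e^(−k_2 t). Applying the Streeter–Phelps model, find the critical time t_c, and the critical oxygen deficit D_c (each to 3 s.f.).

t_c ≈ 0.898 d; D_c ≈ 5.59 mg/L

At the critical point dD/dt = 0, so k_d L₀ e^(−k_d t) = k_2 D. Substituting D(t) from the Streeter–Phelps equation and solving for t gives
t_c = ln[(k_2/k_d)(1 − D₀(k_2−k_d)/(k_d L₀))] / (k_2−k_d).
Here k_2−k_d = 1.662 d⁻¹ and 1 − D₀(k_2−k_d)/(k_d L₀) = 1 − 1.98×1.662/(0.358×43.5) = 0.7887, so
t_c = ln(5.642 × 0.7887) / 1.662 = 1.493 / 1.662 = 0.8983 d.
D_c = (k_d/k_2) L₀ e^(−k_d t_c) = (0.358/2.02) × 43.5 × e^(−0.358×0.8983) = 0.1772 × 43.5 × 0.7250 = 5.589 mg/L.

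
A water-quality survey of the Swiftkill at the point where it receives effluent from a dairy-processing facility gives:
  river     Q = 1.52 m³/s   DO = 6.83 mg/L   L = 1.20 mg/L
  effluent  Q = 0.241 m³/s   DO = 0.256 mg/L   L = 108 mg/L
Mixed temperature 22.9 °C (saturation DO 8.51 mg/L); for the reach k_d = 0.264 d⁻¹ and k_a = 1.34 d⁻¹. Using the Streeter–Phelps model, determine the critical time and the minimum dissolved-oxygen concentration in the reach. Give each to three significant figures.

Mixed DO = (1.52×6.83 + 0.241×0.256)/(1.52+0.241) = 10.44/1.761 = 5.930 mg/L.
Mixed L₀ = (1.52×1.20 + 0.241×108)/(1.761) = 27.85/1.761 = 15.82 mg/L.
Initial deficit D₀ = C_s − DO₀ = 8.51 − 5.930 = 2.580 mg/L.
t_c = (1/1.076) ln[(1.34/0.264)(1 − 2.580×1.076/(0.264×15.82))] = 0.9294 × ln(1.702) = 0.4940 d.
D_c = (0.264/1.34) × 15.82 × e^(−0.264×0.4940) = 0.1970 × 15.82 × 0.8777 = 2.735 mg/L.
Minimum DO = 8.51 − 2.735 = 5.775 mg/L.

t_c ≈ 0.494 d; minimum DO ≈ 5.77 mg/L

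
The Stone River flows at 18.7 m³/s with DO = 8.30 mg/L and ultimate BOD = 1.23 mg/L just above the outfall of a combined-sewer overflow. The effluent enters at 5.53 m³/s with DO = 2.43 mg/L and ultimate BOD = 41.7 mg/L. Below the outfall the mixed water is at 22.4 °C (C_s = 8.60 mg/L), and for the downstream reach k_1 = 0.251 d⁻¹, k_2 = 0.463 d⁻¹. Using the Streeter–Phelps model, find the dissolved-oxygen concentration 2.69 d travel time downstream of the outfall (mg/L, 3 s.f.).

DO ≈ 5.39 mg/L

Mixed DO = (18.7×8.30 + 5.53×2.43)/(18.7+5.53) = 168.6/24.23 = 6.960 mg/L.
Mixed L₀ = (18.7×1.23 + 5.53×41.7)/(24.23) = 253.6/24.23 = 10.47 mg/L.
Initial deficit D₀ = C_s − DO₀ = 8.60 − 6.960 = 1.640 mg/L.
D(2.69) = [0.251×10.47/(0.463−0.251)](e^(−0.251×2.69) − e^(−0.463×2.69)) + 1.640 e^(−0.463×2.69)
= 12.39 × (0.5091 − 0.2878) + 1.640 × 0.2878 = 3.214 mg/L.
DO = 8.60 − 3.214 = 5.386 mg/L.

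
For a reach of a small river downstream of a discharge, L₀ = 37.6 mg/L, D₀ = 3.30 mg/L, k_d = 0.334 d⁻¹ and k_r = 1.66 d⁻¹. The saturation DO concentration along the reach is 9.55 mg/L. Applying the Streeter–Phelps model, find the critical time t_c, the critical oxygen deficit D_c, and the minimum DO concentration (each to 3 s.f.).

At the critical point dD/dt = 0, so k_d L₀ e^(−k_d t) = k_r D. Substituting D(t) from the Streeter–Phelps equation and solving for t gives
t_c = ln[(k_r/k_d)(1 − D₀(k_r−k_d)/(k_d L₀))] / (k_r−k_d).
Here k_r−k_d = 1.326 d⁻¹ and 1 − D₀(k_r−k_d)/(k_d L₀) = 1 − 3.30×1.326/(0.334×37.6) = 0.6516, so
t_c = ln(4.970 × 0.6516) / 1.326 = 1.175 / 1.326 = 0.8862 d.
L(t_c) = L₀ e^(−k_d t_c) = 37.6 × 0.7438 = 27.97 mg/L, and at the critical point k_r D_c = k_d L, so D_c = (0.334/1.66) × 27.97 = 5.627 mg/L.
Minimum DO = C_s − D_c = 9.55 − 5.627 = 3.923 mg/L.

t_c ≈ 0.886 d; D_c ≈ 5.63 mg/L; min DO ≈ 3.92 mg/L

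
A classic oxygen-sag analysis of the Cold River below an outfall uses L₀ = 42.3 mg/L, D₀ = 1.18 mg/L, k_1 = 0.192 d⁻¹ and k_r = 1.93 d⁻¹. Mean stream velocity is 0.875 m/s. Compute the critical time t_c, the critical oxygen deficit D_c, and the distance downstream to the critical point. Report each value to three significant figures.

With k_r/k_1 = 10.05 and 1 − D₀(k_r−k_1)/(k_1 L₀) = 0.7475,
t_c = ln(10.05 × 0.7475) / (1.93 − 0.192) = ln(7.514) / 1.738 = 2.017/1.738 = 1.160 d.
L(t_c) = L₀ e^(−k_1 t_c) = 42.3 × 0.8003 = 33.85 mg/L, and at the critical point k_r D_c = k_1 L, so D_c = (0.192/1.93) × 33.85 = 3.368 mg/L.
x_c = v t_c = 0.875 m/s × 1.160 d × 86400 s/d = 87720 m ≈ 87.7 km.

t_c ≈ 1.16 d; D_c ≈ 3.37 mg/L; x_c ≈ 87.7 km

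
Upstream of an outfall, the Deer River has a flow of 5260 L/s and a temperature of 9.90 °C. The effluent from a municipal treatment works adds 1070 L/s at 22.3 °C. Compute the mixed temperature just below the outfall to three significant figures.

Flow-weighted mixing: C = (Q_r C_r + Q_w C_w)/(Q_r + Q_w)
= (5260×9.90 + 1070×22.3)/(5260 + 1070) = 75940/6330 = 12.00 °C.

12.0 °C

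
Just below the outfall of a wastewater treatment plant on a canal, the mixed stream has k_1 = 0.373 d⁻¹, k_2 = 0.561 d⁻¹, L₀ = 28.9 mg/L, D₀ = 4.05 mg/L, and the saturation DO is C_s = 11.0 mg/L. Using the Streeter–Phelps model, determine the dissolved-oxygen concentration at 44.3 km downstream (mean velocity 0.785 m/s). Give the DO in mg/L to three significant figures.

Travel time t = x/v = 44.3 km / (0.785 m/s) = 44300 m / 0.785 m/s = 56430 s = 0.6532 d.
k_1 L₀/(k_2−k_1) = 0.373×28.9/(0.561−0.373) = 10.78/0.1880 = 57.34 mg/L.
e^(−k_1 t) = e^(−0.373×0.6532) = 0.7838; e^(−k_2 t) = e^(−0.561×0.6532) = 0.6932.
D = 57.34 × (0.7838 − 0.6932) + 4.05 × 0.6932 = 5.193 + 2.807 = 8.001 mg/L.
DO = C_s − D = 11.0 − 8.001 = 2.999 mg/L.

DO ≈ 3.00 mg/L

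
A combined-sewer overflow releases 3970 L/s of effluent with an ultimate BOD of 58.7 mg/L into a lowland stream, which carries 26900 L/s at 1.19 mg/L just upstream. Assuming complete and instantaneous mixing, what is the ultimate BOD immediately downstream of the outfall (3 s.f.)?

Flow-weighted mixing: C = (Q_r C_r + Q_w C_w)/(Q_r + Q_w)
= (26900×1.19 + 3970×58.7)/(26900 + 3970) = 265000/30870 = 8.586 mg/L.

8.59 mg/L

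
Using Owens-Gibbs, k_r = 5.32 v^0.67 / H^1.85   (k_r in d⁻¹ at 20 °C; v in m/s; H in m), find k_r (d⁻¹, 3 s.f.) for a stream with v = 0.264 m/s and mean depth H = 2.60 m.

k_r = 5.32 × 0.264^0.67 / 2.60^1.85 = 5.32 × 0.4097 / 5.857 = 0.3721 d⁻¹.

k_r ≈ 0.372 d⁻¹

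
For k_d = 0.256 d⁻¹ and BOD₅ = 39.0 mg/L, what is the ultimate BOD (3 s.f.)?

BOD₅ = L₀(1 − e^(−5k_d)) ⇒ L₀ = BOD₅ / (1 − e^(−5×0.256))
= 39.0 / (1 − 0.2780) = 39.0 / 0.7220 = 54.02 mg/L.

L₀ ≈ 54.0 mg/L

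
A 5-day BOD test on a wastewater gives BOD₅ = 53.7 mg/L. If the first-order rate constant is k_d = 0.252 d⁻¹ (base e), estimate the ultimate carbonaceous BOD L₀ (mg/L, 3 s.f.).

L₀ ≈ 75.0 mg/L

BOD₅ = L₀(1 − e^(−5k_d)) ⇒ L₀ = BOD₅ / (1 − e^(−5×0.252))
= 53.7 / (1 − 0.2837) = 53.7 / 0.7163 = 74.96 mg/L.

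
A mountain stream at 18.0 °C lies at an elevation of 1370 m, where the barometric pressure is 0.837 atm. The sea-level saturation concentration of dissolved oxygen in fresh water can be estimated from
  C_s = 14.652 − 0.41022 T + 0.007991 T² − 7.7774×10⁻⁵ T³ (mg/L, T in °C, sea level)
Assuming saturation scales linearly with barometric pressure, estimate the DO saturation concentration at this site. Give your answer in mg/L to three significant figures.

At sea level: C_s = 14.652 − 0.41022×18.0 + 0.007991×18.0² − 7.7774×10⁻⁵×18.0³ = 9.404 mg/L.
Pressure correction: C_s' = 9.404 × 0.837 = 7.871 mg/L.

C_s ≈ 7.87 mg/L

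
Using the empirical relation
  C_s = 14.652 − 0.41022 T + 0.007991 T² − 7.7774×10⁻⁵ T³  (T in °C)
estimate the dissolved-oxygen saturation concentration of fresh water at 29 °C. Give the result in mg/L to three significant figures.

C_s ≈ 7.58 mg/L

C_s = 14.652 − 0.41022×29 + 0.007991×29² − 7.7774×10⁻⁵×29³ = 7.579 mg/L.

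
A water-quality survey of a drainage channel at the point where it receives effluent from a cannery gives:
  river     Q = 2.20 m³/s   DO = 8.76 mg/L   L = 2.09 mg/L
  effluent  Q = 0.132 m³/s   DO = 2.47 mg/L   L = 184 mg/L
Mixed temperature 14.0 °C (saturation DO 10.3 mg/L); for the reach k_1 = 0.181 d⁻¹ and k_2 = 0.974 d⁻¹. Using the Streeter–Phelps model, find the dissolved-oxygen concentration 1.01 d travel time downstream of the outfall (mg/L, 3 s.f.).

Mixed DO = (2.20×8.76 + 0.132×2.47)/(2.20+0.132) = 19.60/2.332 = 8.404 mg/L.
Mixed L₀ = (2.20×2.09 + 0.132×184)/(2.332) = 28.89/2.332 = 12.39 mg/L.
Initial deficit D₀ = C_s − DO₀ = 10.3 − 8.404 = 1.896 mg/L.
D(1.01) = [0.181×12.39/(0.974−0.181)](e^(−0.181×1.01) − e^(−0.974×1.01)) + 1.896 e^(−0.974×1.01)
= 2.827 × (0.8329 − 0.3739) + 1.896 × 0.3739 = 2.007 mg/L.
DO = 10.3 − 2.007 = 8.293 mg/L.

DO ≈ 8.29 mg/L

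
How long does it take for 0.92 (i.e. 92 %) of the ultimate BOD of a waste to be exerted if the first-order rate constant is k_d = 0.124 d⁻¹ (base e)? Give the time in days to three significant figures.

y/L₀ = 1 − e^(−k_d t) = 0.92 ⇒ e^(−k_d t) = 0.0800
t = −ln(0.0800) / 0.124 = 2.526 / 0.124 = 20.37 d.

t ≈ 20.4 d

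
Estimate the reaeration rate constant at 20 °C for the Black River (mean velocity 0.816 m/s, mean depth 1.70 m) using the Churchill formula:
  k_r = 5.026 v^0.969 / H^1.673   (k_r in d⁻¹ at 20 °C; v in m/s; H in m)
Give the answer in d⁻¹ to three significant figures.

k_r ≈ 1.70 d⁻¹

k_r = 5.026 × 0.816^0.969 / 1.70^1.673 = 5.026 × 0.8212 / 2.430 = 1.699 d⁻¹.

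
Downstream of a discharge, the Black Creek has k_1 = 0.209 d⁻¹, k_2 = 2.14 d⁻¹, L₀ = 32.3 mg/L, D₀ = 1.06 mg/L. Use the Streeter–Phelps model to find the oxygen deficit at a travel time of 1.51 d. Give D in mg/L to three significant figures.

k_1 L₀/(k_2−k_1) = 0.209×32.3/(2.14−0.209) = 6.751/1.931 = 3.496 mg/L.
e^(−k_1 t) = e^(−0.209×1.510) = 0.7294; e^(−k_2 t) = e^(−2.14×1.510) = 0.03950.
D = 3.496 × (0.7294 − 0.03950) + 1.06 × 0.03950 = 2.412 + 0.04187 = 2.454 mg/L.

D ≈ 2.45 mg/L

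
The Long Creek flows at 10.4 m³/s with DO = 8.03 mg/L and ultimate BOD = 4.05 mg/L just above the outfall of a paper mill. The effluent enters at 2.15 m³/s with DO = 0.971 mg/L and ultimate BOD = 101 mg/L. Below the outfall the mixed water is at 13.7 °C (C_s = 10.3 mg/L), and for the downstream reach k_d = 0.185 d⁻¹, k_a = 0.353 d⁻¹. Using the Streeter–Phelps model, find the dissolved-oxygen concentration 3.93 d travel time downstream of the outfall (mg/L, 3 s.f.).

DO ≈ 4.12 mg/L

Mixed DO = (10.4×8.03 + 2.15×0.971)/(10.4+2.15) = 85.60/12.55 = 6.821 mg/L.
Mixed L₀ = (10.4×4.05 + 2.15×101)/(12.55) = 259.3/12.55 = 20.66 mg/L.
Initial deficit D₀ = C_s − DO₀ = 10.3 − 6.821 = 3.479 mg/L.
D(3.93) = [0.185×20.66/(0.353−0.185)](e^(−0.185×3.93) − e^(−0.353×3.93)) + 3.479 e^(−0.353×3.93)
= 22.75 × (0.4833 − 0.2498) + 3.479 × 0.2498 = 6.183 mg/L.
DO = 10.3 − 6.183 = 4.117 mg/L.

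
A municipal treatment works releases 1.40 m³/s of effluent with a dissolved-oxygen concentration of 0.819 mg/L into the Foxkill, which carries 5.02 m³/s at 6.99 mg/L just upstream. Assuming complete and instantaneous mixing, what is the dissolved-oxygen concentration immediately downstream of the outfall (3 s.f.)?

5.64 mg/L

Flow-weighted mixing: C = (Q_r C_r + Q_w C_w)/(Q_r + Q_w)
= (5.02×6.99 + 1.40×0.819)/(5.02 + 1.40) = 36.24/6.420 = 5.644 mg/L.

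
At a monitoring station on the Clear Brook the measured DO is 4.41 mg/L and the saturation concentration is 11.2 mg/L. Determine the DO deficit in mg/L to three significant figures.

D = C_s − C = 11.2 − 4.41 = 6.79 mg/L.

D ≈ 6.79 mg/L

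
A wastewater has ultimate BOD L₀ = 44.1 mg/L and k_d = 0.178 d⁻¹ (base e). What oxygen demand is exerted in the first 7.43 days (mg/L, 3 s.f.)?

y ≈ 32.3 mg/L

y_t = L₀(1 − e^(−k_d t)) = 44.1 × (1 − e^(−0.178×7.43))
= 44.1 × (1 − 0.2665) = 44.1 × 0.7335 = 32.35 mg/L.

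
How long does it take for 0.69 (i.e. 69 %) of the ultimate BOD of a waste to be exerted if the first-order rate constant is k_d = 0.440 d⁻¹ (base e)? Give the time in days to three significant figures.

t ≈ 2.66 d

y/L₀ = 1 − e^(−k_d t) = 0.69 ⇒ e^(−k_d t) = 0.310
t = −ln(0.310) / 0.440 = 1.171 / 0.440 = 2.662 d.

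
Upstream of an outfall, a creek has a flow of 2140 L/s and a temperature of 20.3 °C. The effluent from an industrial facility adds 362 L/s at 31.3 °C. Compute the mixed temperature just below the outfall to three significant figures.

21.9 °C

Flow-weighted mixing: C = (Q_r C_r + Q_w C_w)/(Q_r + Q_w)
= (2140×20.3 + 362×31.3)/(2140 + 362) = 54770/2502 = 21.89 °C.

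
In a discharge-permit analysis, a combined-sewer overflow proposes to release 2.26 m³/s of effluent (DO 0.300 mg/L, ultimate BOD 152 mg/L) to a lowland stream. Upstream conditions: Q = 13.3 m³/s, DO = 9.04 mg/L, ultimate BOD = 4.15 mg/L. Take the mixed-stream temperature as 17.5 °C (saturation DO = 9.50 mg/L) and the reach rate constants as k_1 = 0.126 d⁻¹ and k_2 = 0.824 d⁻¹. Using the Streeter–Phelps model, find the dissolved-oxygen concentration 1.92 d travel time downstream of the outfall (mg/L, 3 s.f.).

Mixed DO = (13.3×9.04 + 2.26×0.300)/(13.3+2.26) = 120.9/15.56 = 7.771 mg/L.
Mixed L₀ = (13.3×4.15 + 2.26×152)/(15.56) = 398.7/15.56 = 25.62 mg/L.
Initial deficit D₀ = C_s − DO₀ = 9.50 − 7.771 = 1.729 mg/L.
D(1.92) = [0.126×25.62/(0.824−0.126)](e^(−0.126×1.92) − e^(−0.824×1.92)) + 1.729 e^(−0.824×1.92)
= 4.626 × (0.7851 − 0.2055) + 1.729 × 0.2055 = 3.036 mg/L.
DO = 9.50 − 3.036 = 6.464 mg/L.

DO ≈ 6.46 mg/L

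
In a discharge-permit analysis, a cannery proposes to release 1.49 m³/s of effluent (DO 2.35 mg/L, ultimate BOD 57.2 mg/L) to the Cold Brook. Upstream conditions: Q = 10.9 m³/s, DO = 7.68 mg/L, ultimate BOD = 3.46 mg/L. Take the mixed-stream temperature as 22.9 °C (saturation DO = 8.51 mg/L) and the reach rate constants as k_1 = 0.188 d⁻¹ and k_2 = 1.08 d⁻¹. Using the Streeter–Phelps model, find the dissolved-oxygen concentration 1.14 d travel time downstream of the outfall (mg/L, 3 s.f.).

Mixed DO = (10.9×7.68 + 1.49×2.35)/(10.9+1.49) = 87.21/12.39 = 7.039 mg/L.
Mixed L₀ = (10.9×3.46 + 1.49×57.2)/(12.39) = 122.9/12.39 = 9.923 mg/L.
Initial deficit D₀ = C_s − DO₀ = 8.51 − 7.039 = 1.471 mg/L.
D(1.14) = [0.188×9.923/(1.08−0.188)](e^(−0.188×1.14) − e^(−1.08×1.14)) + 1.471 e^(−1.08×1.14)
= 2.091 × (0.8071 − 0.2919) + 1.471 × 0.2919 = 1.507 mg/L.
DO = 8.51 − 1.507 = 7.003 mg/L.

DO ≈ 7.00 mg/L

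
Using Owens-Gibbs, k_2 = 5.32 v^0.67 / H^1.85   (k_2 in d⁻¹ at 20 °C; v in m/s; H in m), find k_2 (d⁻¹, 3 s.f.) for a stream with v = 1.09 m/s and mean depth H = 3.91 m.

k_2 = 5.32 × 1.09^0.67 / 3.91^1.85 = 5.32 × 1.059 / 12.46 = 0.4523 d⁻¹.

k_2 ≈ 0.452 d⁻¹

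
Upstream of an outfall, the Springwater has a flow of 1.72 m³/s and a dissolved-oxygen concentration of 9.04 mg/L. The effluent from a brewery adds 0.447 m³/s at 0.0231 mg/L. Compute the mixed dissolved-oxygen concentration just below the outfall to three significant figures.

7.18 mg/L

Flow-weighted mixing: C = (Q_r C_r + Q_w C_w)/(Q_r + Q_w)
= (1.72×9.04 + 0.447×0.0231)/(1.72 + 0.447) = 15.56/2.167 = 7.180 mg/L.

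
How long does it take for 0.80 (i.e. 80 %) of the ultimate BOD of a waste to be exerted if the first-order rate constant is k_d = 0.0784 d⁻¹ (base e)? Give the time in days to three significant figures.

y/L₀ = 1 − e^(−k_d t) = 0.80 ⇒ e^(−k_d t) = 0.200
t = −ln(0.200) / 0.0784 = 1.609 / 0.0784 = 20.53 d.

t ≈ 20.5 d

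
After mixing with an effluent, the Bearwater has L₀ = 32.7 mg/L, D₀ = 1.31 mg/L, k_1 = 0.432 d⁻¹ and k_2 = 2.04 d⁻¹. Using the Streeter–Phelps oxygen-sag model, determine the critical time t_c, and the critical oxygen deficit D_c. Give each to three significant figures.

t_c ≈ 0.865 d; D_c ≈ 4.77 mg/L

At the critical point dD/dt = 0, so k_1 L₀ e^(−k_1 t) = k_2 D. Substituting D(t) from the Streeter–Phelps equation and solving for t gives
t_c = ln[(k_2/k_1)(1 − D₀(k_2−k_1)/(k_1 L₀))] / (k_2−k_1).
Here k_2−k_1 = 1.608 d⁻¹ and 1 − D₀(k_2−k_1)/(k_1 L₀) = 1 − 1.31×1.608/(0.432×32.7) = 0.8509, so
t_c = ln(4.722 × 0.8509) / 1.608 = 1.391 / 1.608 = 0.8649 d.
L(t_c) = L₀ e^(−k_1 t_c) = 32.7 × 0.6882 = 22.50 mg/L, and at the critical point k_2 D_c = k_1 L, so D_c = (0.432/2.04) × 22.50 = 4.766 mg/L.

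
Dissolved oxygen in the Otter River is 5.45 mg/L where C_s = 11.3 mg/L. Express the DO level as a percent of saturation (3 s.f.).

% saturation = C/C_s × 100 = 5.45/11.3 × 100 = 48.2 %.

48.2 % saturation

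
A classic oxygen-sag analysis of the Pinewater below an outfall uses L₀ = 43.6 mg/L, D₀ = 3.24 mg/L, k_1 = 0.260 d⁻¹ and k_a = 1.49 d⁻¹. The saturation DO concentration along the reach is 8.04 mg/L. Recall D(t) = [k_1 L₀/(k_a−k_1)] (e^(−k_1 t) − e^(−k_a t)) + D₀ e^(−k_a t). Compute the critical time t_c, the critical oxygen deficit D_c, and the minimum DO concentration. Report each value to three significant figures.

t_c ≈ 1.07 d; D_c ≈ 5.76 mg/L; min DO ≈ 2.28 mg/L

t_c = [1/(k_a−k_1)] ln[(k_a/k_1)(1 − D₀(k_a−k_1)/(k_1 L₀))]
= [1/(1.49−0.260)] ln[(1.49/0.260)(1 − 3.24×1.230/(0.260×43.6))]
= (1/1.230) ln[5.731 × 0.6484] = 0.8130 × ln(3.716) = 0.8130 × 1.313 = 1.067 d.
L(t_c) = L₀ e^(−k_1 t_c) = 43.6 × 0.7577 = 33.04 mg/L, and at the critical point k_a D_c = k_1 L, so D_c = (0.260/1.49) × 33.04 = 5.765 mg/L.
Minimum DO = C_s − D_c = 8.04 − 5.765 = 2.275 mg/L.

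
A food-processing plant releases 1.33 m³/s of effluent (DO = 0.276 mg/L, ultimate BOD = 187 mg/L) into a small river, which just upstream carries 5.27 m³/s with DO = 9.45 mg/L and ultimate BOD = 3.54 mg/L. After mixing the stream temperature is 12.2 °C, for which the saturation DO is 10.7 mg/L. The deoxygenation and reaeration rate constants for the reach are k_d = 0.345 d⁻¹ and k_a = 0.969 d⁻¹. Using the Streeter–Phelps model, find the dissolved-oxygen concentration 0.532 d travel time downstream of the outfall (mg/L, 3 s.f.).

DO ≈ 3.58 mg/L

Mixed DO = (5.27×9.45 + 1.33×0.276)/(5.27+1.33) = 50.17/6.600 = 7.601 mg/L.
Mixed L₀ = (5.27×3.54 + 1.33×187)/(6.600) = 267.4/6.600 = 40.51 mg/L.
Initial deficit D₀ = C_s − DO₀ = 10.7 − 7.601 = 3.099 mg/L.
D(0.532) = [0.345×40.51/(0.969−0.345)](e^(−0.345×0.532) − e^(−0.969×0.532)) + 3.099 e^(−0.969×0.532)
= 22.40 × (0.8323 − 0.5972) + 3.099 × 0.5972 = 7.117 mg/L.
DO = 10.7 − 7.117 = 3.583 mg/L.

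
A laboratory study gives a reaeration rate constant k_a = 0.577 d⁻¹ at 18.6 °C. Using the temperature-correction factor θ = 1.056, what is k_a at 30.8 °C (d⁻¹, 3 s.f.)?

k_a ≈ 1.12 d⁻¹

k_a(T₂) = k_a(T₁) · θ^(T₂−T₁) = 0.577 × 1.056^(30.8−18.6)
= 0.577 × 1.056^12.2 = 0.577 × 1.944 = 1.122 d⁻¹.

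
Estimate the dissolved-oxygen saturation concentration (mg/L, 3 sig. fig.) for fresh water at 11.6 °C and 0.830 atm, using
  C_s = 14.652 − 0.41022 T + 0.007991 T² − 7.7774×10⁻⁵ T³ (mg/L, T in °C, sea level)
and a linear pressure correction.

At sea level: C_s = 14.652 − 0.41022×11.6 + 0.007991×11.6² − 7.7774×10⁻⁵×11.6³ = 10.85 mg/L.
Pressure correction: C_s' = 10.85 × 0.830 = 9.003 mg/L.

C_s ≈ 9.00 mg/L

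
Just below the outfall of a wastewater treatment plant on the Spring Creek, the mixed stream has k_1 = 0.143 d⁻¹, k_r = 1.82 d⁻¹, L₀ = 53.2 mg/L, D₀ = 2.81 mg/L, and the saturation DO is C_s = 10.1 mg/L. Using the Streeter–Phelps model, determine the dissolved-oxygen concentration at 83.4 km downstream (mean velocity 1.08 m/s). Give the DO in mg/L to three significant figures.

DO ≈ 6.45 mg/L

Travel time t = x/v = 83.4 km / (1.08 m/s) = 83400 m / 1.08 m/s = 77220 s = 0.8938 d.
k_1 L₀/(k_r−k_1) = 0.143×53.2/(1.82−0.143) = 7.608/1.677 = 4.536 mg/L.
e^(−k_1 t) = e^(−0.143×0.8938) = 0.8800; e^(−k_r t) = e^(−1.82×0.8938) = 0.1966.
D = 4.536 × (0.8800 − 0.1966) + 2.81 × 0.1966 = 3.100 + 0.5524 = 3.653 mg/L.
DO = C_s − D = 10.1 − 3.653 = 6.447 mg/L.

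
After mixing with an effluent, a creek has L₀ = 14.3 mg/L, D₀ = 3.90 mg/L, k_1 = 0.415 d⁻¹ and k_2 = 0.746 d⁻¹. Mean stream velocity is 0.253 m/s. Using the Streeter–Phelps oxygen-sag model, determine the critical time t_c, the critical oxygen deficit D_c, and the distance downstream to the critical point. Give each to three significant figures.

At the critical point dD/dt = 0, so k_1 L₀ e^(−k_1 t) = k_2 D. Substituting D(t) from the Streeter–Phelps equation and solving for t gives
t_c = ln[(k_2/k_1)(1 − D₀(k_2−k_1)/(k_1 L₀))] / (k_2−k_1).
Here k_2−k_1 = 0.3310 d⁻¹ and 1 − D₀(k_2−k_1)/(k_1 L₀) = 1 − 3.90×0.3310/(0.415×14.3) = 0.7825, so
t_c = ln(1.798 × 0.7825) / 0.3310 = 0.3412 / 0.3310 = 1.031 d.
L(t_c) = L₀ e^(−k_1 t_c) = 14.3 × 0.6520 = 9.323 mg/L, and at the critical point k_2 D_c = k_1 L, so D_c = (0.415/0.746) × 9.323 = 5.187 mg/L.
x_c = v t_c = 0.253 m/s × 1.031 d × 86400 s/d = 22530 m ≈ 22.5 km.

t_c ≈ 1.03 d; D_c ≈ 5.19 mg/L; x_c ≈ 22.5 km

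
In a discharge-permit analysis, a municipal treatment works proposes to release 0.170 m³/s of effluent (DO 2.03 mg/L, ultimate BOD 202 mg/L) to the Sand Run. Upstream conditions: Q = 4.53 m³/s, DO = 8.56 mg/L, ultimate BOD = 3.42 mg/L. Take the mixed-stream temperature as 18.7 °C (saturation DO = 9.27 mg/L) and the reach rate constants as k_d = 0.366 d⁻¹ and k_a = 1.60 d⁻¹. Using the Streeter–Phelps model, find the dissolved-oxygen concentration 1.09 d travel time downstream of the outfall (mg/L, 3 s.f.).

DO ≈ 7.54 mg/L

Mixed DO = (4.53×8.56 + 0.170×2.03)/(4.53+0.170) = 39.12/4.700 = 8.324 mg/L.
Mixed L₀ = (4.53×3.42 + 0.170×202)/(4.700) = 49.83/4.700 = 10.60 mg/L.
Initial deficit D₀ = C_s − DO₀ = 9.27 − 8.324 = 0.9462 mg/L.
D(1.09) = [0.366×10.60/(1.60−0.366)](e^(−0.366×1.09) − e^(−1.60×1.09)) + 0.9462 e^(−1.60×1.09)
= 3.145 × (0.6710 − 0.1748) + 0.9462 × 0.1748 = 1.726 mg/L.
DO = 9.27 − 1.726 = 7.544 mg/L.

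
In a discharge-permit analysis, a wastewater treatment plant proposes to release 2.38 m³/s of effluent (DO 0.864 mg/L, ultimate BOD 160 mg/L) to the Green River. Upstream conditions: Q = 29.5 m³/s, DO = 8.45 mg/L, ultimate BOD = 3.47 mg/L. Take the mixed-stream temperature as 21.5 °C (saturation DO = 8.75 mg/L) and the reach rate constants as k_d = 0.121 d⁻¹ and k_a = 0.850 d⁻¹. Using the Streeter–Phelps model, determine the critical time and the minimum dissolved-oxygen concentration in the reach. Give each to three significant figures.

t_c ≈ 2.10 d; minimum DO ≈ 7.08 mg/L

Mixed DO = (29.5×8.45 + 2.38×0.864)/(29.5+2.38) = 251.3/31.88 = 7.884 mg/L.
Mixed L₀ = (29.5×3.47 + 2.38×160)/(31.88) = 483.2/31.88 = 15.16 mg/L.
Initial deficit D₀ = C_s − DO₀ = 8.75 − 7.884 = 0.8663 mg/L.
t_c = (1/0.7290) ln[(0.850/0.121)(1 − 0.8663×0.7290/(0.121×15.16))] = 1.372 × ln(4.606) = 2.095 d.
D_c = (0.121/0.850) × 15.16 × e^(−0.121×2.095) = 0.1424 × 15.16 × 0.7761 = 1.674 mg/L.
Minimum DO = 8.75 − 1.674 = 7.076 mg/L.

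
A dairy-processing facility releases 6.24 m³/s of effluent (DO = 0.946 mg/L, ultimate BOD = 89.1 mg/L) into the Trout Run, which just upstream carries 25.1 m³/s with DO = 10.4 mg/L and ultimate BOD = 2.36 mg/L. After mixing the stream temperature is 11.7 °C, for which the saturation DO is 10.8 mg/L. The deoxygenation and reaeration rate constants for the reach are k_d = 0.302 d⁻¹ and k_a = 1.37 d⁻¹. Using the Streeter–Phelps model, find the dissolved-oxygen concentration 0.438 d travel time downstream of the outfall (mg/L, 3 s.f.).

Mixed DO = (25.1×10.4 + 6.24×0.946)/(25.1+6.24) = 266.9/31.34 = 8.518 mg/L.
Mixed L₀ = (25.1×2.36 + 6.24×89.1)/(31.34) = 615.2/31.34 = 19.63 mg/L.
Initial deficit D₀ = C_s − DO₀ = 10.8 − 8.518 = 2.282 mg/L.
D(0.438) = [0.302×19.63/(1.37−0.302)](e^(−0.302×0.438) − e^(−1.37×0.438)) + 2.282 e^(−1.37×0.438)
= 5.551 × (0.8761 − 0.5488) + 2.282 × 0.5488 = 3.069 mg/L.
DO = 10.8 − 3.069 = 7.731 mg/L.

DO ≈ 7.73 mg/L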